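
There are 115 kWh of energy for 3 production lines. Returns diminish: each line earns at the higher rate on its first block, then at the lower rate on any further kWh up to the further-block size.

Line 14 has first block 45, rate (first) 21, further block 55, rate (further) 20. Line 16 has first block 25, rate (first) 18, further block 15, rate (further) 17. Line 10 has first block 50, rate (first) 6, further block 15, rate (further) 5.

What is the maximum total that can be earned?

Rank every tier by rate: Line 14/tier1 21 > Line 14/tier2 20 > Line 16/tier1 18 > Line 16/tier2 17 > Line 10/tier1 6 > Line 10/tier2 5.
Line 14/tier1 (21): +45 ; 70 left.
Line 14/tier2 (20): +55 ; 15 left.
15 remain; put them into Line 16 tier1 at 18.
Total = 21×45 + 20×55 + 18×15 = 2315.

2315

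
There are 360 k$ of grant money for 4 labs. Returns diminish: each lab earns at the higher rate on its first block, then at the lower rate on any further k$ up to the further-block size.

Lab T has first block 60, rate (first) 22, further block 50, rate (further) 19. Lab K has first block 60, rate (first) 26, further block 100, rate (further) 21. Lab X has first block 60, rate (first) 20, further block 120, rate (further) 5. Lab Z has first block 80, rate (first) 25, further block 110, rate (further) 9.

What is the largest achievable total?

8180

Treat each block as its own option and order by rate: Lab K/tier1 26 > Lab Z/tier1 25 > Lab T/tier1 22 > Lab K/tier2 21 > Lab X/tier1 20 > Lab T/tier2 19 > Lab Z/tier2 9 > Lab X/tier2 5.
Lab K/tier1 (26): +60 ; 300 left.
Fill Lab Z tier1 block (80 at 25) ; 220 left.
Lab T/tier1 (22): +60 ; 160 left.
Lab K tier2 at 21: fill all 100 ; 60 left.
Lab X/tier1 (20): +60 ; 0 left.
Total = 26×60 + 25×80 + 22×60 + 21×100 + 20×60 = 8180.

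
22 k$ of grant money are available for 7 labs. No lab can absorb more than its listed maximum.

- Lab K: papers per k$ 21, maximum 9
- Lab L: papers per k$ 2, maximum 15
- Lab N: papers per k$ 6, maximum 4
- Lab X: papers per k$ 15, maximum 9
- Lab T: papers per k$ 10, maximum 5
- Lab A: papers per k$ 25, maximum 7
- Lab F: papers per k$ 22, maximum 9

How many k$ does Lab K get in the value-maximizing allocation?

Rank by papers per k$: Lab A 25 > Lab F 22 > Lab K 21 > Lab X 15 > Lab T 10 > Lab N 6 > Lab L 2.
Lab A takes 7 to reach its cap of 7 ; 15 left.
Lab F takes 9 to reach its cap of 9 ; 6 left.
Only 6 left; Lab K takes them to reach 6.

6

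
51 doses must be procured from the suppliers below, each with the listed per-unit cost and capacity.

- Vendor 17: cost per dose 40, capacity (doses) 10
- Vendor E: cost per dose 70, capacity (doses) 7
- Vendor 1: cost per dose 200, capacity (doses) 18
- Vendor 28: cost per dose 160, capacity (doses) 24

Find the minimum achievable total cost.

Fill from the cheapest supplier first.
Take 10 from Vendor 17 at 40 → need 41 more.
Vendor E at 70: take all 7 doses → 34 still needed.
Take 24 from Vendor 28 at 160 → need 10 more.
Vendor 1 (200): take the remaining 10 → done.
Cost = 10×40 + 7×70 + 24×160 + 10×200 = 6730.

6730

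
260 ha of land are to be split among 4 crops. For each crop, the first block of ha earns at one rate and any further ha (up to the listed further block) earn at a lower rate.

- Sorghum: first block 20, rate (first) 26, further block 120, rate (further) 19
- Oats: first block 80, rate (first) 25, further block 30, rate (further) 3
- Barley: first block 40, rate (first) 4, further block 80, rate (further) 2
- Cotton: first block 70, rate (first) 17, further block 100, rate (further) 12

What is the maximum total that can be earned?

5480

Order all 8 blocks by rate: Sorghum/T1 26 > Oats/T1 25 > Sorghum/T2 19 > Cotton/T1 17 > Cotton/T2 12 > Barley/T1 4 > Oats/T2 3 > Barley/T2 2.
Fill Sorghum T1 block (20 at 26) → 240 left.
Oats/T1 (25): +80 → 160 left.
Sorghum T2 at 19: fill all 120 → 40 left.
Cotton/T1: +40 of 70 at 17; pool empty.
Total = 26×20 + 25×80 + 19×120 + 17×40 = 5480.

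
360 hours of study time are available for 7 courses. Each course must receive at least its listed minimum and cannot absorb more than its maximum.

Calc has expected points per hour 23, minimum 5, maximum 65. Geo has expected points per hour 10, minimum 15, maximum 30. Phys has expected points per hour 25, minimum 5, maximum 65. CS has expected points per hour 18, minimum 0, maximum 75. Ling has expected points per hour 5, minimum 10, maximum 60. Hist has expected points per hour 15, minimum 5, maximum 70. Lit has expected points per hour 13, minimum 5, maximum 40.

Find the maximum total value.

6415

Meeting every minimum uses 5+15+5+0+10+5+5 = 45 hours, leaving 315.
Order the courses by expected points per hour: Phys 25 > Calc 23 > CS 18 > Hist 15 > Lit 13 > Geo 10 > Ling 5.
Phys: +60 to 65 (cap) → 255 left.
Calc: +60 to 65 (cap) → 195 left.
CS takes 75 more to reach its cap of 75 → 120 left.
Give Hist 65 more to hit its cap of 70 → 55 left.
Lit takes 35 more to reach its cap of 40 → 20 left.
Give Geo 15 more to hit its cap of 30 → 5 left.
Ling: +5 (room for 50) → 15. Pool exhausted.
Total = 23×65 + 10×30 + 25×65 + 18×75 + 5×15 + 15×70 + 13×40 = 6415.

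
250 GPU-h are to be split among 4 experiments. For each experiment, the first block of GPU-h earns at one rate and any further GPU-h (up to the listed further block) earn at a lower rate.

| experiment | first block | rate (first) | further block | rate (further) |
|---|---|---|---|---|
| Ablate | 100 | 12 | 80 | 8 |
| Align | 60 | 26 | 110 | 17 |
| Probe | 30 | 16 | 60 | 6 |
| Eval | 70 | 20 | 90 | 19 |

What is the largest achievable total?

5180

Order all 8 blocks by rate: Align/first 26 > Eval/first 20 > Eval/second 19 > Align/second 17 > Probe/first 16 > Ablate/first 12 > Ablate/second 8 > Probe/second 6.
Align/first (26): +60 ; 190 left.
Eval/first (20): +70 ; 120 left.
Fill Eval second block (90 at 19) ; 30 left.
30 remain; put them into Align second at 17.
Total = 26×60 + 20×70 + 19×90 + 17×30 = 5180.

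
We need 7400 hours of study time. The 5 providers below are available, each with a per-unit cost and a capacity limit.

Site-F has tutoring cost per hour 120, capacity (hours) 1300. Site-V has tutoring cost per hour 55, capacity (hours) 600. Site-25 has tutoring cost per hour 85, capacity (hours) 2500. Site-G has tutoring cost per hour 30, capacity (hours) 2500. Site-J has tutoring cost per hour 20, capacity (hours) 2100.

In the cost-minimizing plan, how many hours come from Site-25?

Cheapest first:
Take 2100 from Site-J at 20 — need 5300 more.
Site-G at 30: take all 2500 hours — 2800 still needed.
Site-V (55): use full 600 — 2200 hours to go.
Site-25 at 85: take 2200 of its 2500 — requirement met.
Site-F: unused.

2200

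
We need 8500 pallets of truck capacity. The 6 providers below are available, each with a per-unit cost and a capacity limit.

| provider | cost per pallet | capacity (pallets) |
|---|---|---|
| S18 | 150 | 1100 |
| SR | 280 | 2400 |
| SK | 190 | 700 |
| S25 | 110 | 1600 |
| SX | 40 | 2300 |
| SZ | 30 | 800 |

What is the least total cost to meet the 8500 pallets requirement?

Use providers in increasing cost order.
Take 800 from SZ at 30 ; need 7700 more.
SX at 40: take all 2300 pallets ; 5400 still needed.
S25 (110): use full 1600 ; 3800 pallets to go.
Take 1100 from S18 at 150 ; need 2700 more.
SK at 190: take all 700 pallets ; 2000 still needed.
Take 2000 from SR at 280 to finish.
Cost = 800×30 + 2300×40 + 1600×110 + 1100×150 + 700×190 + 2000×280 = 1150000.

1150000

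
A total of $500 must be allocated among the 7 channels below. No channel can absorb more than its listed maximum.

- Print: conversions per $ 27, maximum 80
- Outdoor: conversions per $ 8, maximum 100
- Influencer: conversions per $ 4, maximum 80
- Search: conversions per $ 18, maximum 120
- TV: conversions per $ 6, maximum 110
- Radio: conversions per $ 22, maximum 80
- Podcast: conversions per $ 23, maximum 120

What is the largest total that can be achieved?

9640

Order the channels by conversions per $: Print 27 > Podcast 23 > Radio 22 > Search 18 > Outdoor 8 > TV 6 > Influencer 4.
Print takes 80 to reach its cap of 80 ; 420 left.
Podcast takes 120 to reach its cap of 120 ; 300 left.
Radio takes 80 to reach its cap of 80 ; 220 left.
Search: +120 to 120 (cap) ; 100 left.
Outdoor: +100 to 100 (cap) ; 0 left.
Total = 27×80 + 8×100 + 18×120 + 22×80 + 23×120 = 9640.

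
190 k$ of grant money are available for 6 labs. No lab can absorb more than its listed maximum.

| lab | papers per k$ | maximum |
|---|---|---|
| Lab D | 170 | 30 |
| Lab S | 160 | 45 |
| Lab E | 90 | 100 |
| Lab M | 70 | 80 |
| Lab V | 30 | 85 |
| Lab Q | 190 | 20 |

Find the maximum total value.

24650

Highest papers per k$ first: Lab Q 190 > Lab D 170 > Lab S 160 > Lab E 90 > Lab M 70 > Lab V 30.
Lab Q takes 20 to reach its cap of 20 → 170 left.
Lab D takes 30 to reach its cap of 30 → 140 left.
Give Lab S 45 to hit its cap of 45 → 95 left.
Lab E has room for 100 but only 95 remain, so it gets 95.
Total = 170×30 + 160×45 + 90×95 + 190×20 = 24650.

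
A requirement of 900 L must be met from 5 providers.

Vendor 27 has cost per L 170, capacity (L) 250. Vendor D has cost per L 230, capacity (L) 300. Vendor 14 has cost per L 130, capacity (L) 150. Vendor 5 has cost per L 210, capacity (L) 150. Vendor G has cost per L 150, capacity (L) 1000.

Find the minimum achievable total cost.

Fill from the cheapest provider first.
Vendor 14 (130): use full 150 ; 750 L to go.
Take 750 from Vendor G at 150 to finish.
Vendor 27, Vendor 5, Vendor D: unused.
Cost = 150×130 + 750×150 = 132000.

132000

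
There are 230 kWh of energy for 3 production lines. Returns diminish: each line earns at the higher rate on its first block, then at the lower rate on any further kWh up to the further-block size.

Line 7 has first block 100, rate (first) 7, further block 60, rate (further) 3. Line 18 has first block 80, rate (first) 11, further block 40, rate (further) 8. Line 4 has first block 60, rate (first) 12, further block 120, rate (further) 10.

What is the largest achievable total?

Rank every tier by rate: Line 4/tier1 12 > Line 18/tier1 11 > Line 4/tier2 10 > Line 18/tier2 8 > Line 7/tier1 7 > Line 7/tier2 3.
Line 4 tier1 at 12: fill all 60 → 170 left.
Line 18 tier1 at 11: fill all 80 → 90 left.
Line 4/tier2: +90 of 120 at 10; pool empty.
Total = 12×60 + 11×80 + 10×90 = 2500.

2500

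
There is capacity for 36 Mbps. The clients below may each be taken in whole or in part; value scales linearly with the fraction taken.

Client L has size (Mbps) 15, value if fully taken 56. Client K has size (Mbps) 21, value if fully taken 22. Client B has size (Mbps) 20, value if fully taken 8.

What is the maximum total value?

Rank by value-to-size ratio: Client L 56/15≈3.73, Client K 22/21≈1.05, Client B 8/20≈0.4.
All 15 Mbps of Client L fit (value 56) → 21 remain.
Take all of Client K (21 Mbps, value 22) → 0 Mbps left.
Total value = 78.

78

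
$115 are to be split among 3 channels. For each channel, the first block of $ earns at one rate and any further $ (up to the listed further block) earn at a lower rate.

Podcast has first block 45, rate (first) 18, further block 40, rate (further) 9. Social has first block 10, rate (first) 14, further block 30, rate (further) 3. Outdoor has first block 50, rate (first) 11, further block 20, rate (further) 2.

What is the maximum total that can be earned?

1590

Rank every tier by rate: Podcast/tier1 18 > Social/tier1 14 > Outdoor/tier1 11 > Podcast/tier2 9 > Social/tier2 3 > Outdoor/tier2 2.
Podcast/tier1 (18): +45 — 70 left.
Fill Social tier1 block (10 at 14) — 60 left.
Outdoor tier1 at 11: fill all 50 — 10 left.
Podcast/tier2: +10 of 40 at 9; pool empty.
Total = 18×45 + 14×10 + 11×50 + 9×10 = 1590.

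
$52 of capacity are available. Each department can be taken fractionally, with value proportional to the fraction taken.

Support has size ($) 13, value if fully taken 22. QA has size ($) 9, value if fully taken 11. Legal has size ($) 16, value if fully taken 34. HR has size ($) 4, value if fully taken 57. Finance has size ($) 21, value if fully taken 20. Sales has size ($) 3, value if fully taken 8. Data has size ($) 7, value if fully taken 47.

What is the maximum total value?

Best value per unit of size first: HR 57/4≈14.2, Data 47/7≈6.71, Sales 8/3≈2.67, Legal 34/16≈2.12, Support 22/13≈1.69, QA 11/9≈1.22, Finance 20/21≈0.952.
Take all of HR (4 $, value 57) ; 48 $ left.
Take all of Data (7 $, value 47) ; 41 $ left.
Sales: take in full, 3 $ for value 8 ; 38 left.
Legal: take in full, 16 $ for value 34 ; 22 left.
All 13 $ of Support fit (value 22) ; 9 remain.
Take all of QA (9 $, value 11) ; 0 $ left.
Total value = 179.

179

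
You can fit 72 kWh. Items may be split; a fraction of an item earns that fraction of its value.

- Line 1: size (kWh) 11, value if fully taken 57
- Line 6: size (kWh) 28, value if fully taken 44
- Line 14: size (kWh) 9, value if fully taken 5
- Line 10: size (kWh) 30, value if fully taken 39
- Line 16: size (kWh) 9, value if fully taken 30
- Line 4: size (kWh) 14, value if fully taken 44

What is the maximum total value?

188

Rank by value-to-size ratio: Line 1 57/11≈5.18, Line 16 30/9≈3.33, Line 4 44/14≈3.14, Line 6 44/28≈1.57, Line 10 39/30≈1.3, Line 14 5/9≈0.556.
All 11 kWh of Line 1 fit (value 57) ; 61 remain.
All 9 kWh of Line 16 fit (value 30) ; 52 remain.
Take all of Line 4 (14 kWh, value 44) ; 38 kWh left.
All 28 kWh of Line 6 fit (value 44) ; 10 remain.
10 kWh left: a 10/30 share of Line 10 gives 39×10/30 = 13.
Total value = 188.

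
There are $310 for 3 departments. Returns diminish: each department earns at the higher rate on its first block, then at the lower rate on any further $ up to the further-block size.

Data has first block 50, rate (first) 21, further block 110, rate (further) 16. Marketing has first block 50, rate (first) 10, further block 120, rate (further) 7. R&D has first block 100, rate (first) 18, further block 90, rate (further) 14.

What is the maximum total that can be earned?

5310

Treat each block as its own option and order by rate: Data/tier1 21 > R&D/tier1 18 > Data/tier2 16 > R&D/tier2 14 > Marketing/tier1 10 > Marketing/tier2 7.
Data/tier1 (21): +50 — 260 left.
R&D/tier1 (18): +100 — 160 left.
Fill Data tier2 block (110 at 16) — 50 left.
R&D tier2 at 14: only 50 left, fill 50.
Total = 21×50 + 18×100 + 16×110 + 14×50 = 5310.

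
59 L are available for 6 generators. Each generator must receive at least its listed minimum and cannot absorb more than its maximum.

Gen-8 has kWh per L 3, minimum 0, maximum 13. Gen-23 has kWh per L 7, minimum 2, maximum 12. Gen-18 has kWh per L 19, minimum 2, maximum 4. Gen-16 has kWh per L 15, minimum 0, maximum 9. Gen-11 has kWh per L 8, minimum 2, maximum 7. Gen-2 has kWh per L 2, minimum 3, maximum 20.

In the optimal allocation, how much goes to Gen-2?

14

Meeting every minimum uses 0+2+2+0+2+3 = 9 L, leaving 50.
Order the generators by kWh per L: Gen-18 19 > Gen-16 15 > Gen-11 8 > Gen-23 7 > Gen-8 3 > Gen-2 2.
Gen-18 takes 2 more to reach its cap of 4 → 48 left.
Gen-16 takes 9 more to reach its cap of 9 → 39 left.
Gen-11 takes 5 more to reach its cap of 7 → 34 left.
Gen-23 takes 10 more to reach its cap of 12 → 24 left.
Gen-8 takes 13 more to reach its cap of 13 → 11 left.
Gen-2: +11 (room for 17) → 14. Pool exhausted.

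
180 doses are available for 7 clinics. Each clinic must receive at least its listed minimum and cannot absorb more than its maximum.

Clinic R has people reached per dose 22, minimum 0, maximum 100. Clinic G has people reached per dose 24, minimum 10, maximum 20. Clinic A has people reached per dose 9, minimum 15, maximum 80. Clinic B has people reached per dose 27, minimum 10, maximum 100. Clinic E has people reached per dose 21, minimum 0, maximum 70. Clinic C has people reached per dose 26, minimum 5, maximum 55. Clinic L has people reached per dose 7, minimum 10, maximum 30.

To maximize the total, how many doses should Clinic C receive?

Meeting every minimum uses 0+10+15+10+0+5+10 = 50 doses, leaving 130.
Highest people reached per dose first: Clinic B 27 > Clinic C 26 > Clinic G 24 > Clinic R 22 > Clinic E 21 > Clinic A 9 > Clinic L 7.
Clinic B: +90 to 100 (cap) ; 40 left.
Only 40 left; Clinic C takes them to reach 45.

45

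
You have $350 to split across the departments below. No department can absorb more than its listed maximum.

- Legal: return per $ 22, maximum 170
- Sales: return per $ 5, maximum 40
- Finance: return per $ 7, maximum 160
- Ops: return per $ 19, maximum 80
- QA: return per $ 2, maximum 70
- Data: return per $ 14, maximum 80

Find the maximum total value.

6520

Order the departments by return per $: Legal 22 > Ops 19 > Data 14 > Finance 7 > Sales 5 > QA 2.
Give Legal 170 to hit its cap of 170 — 180 left.
Ops: +80 to 80 (cap) — 100 left.
Data: +80 to 80 (cap) — 20 left.
Finance: +20 (room for 160) → 20. Pool exhausted.
Total = 22×170 + 7×20 + 19×80 + 14×80 = 6520.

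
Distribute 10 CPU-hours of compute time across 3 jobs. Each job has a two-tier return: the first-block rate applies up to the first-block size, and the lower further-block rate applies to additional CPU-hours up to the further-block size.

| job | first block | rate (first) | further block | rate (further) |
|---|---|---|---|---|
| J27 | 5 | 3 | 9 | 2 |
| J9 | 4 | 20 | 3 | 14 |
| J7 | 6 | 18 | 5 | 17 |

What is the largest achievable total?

188

Treat each block as its own option and order by rate: J9/T1 20 > J7/T1 18 > J7/T2 17 > J9/T2 14 > J27/T1 3 > J27/T2 2.
J9/T1 (20): +4 → 6 left.
J7/T1 (18): +6 → 0 left.
Total = 20×4 + 18×6 = 188.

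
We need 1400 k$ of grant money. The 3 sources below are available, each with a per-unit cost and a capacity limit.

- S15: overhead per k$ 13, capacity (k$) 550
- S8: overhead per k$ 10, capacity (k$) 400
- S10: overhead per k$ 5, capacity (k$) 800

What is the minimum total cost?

10600

Use sources in increasing cost order.
S10 (5): use full 800 → 600 k$ to go.
S8 (10): use full 400 → 200 k$ to go.
Take 200 from S15 at 13 to finish.
Cost = 800×5 + 400×10 + 200×13 = 10600.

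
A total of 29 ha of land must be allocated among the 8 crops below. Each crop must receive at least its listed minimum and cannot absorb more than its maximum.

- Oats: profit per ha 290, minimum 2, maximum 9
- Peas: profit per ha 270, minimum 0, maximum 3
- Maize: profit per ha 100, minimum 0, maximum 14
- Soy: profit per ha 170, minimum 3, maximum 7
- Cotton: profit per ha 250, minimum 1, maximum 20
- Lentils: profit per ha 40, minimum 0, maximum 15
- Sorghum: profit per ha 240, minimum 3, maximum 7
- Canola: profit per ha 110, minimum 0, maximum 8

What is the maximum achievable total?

7400

Meeting every minimum uses 2+0+0+3+1+0+3+0 = 9 ha, leaving 20.
Order the crops by profit per ha: Oats 290 > Peas 270 > Cotton 250 > Sorghum 240 > Soy 170 > Canola 110 > Maize 100 > Lentils 40.
Oats takes 7 more to reach its cap of 9 — 13 left.
Give Peas 3 more to hit its cap of 3 — 10 left.
Cotton: +10 (room for 19) → 11. Pool exhausted.
Total = 290×9 + 270×3 + 170×3 + 250×11 + 240×3 = 7400.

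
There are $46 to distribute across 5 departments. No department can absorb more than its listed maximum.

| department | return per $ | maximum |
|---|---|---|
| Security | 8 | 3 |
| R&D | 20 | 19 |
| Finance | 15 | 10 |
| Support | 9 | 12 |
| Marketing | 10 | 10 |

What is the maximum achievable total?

693

Highest return per $ first: R&D 20 > Finance 15 > Marketing 10 > Support 9 > Security 8.
R&D: +19 to 19 (cap) ; 27 left.
Give Finance 10 to hit its cap of 10 ; 17 left.
Marketing takes 10 to reach its cap of 10 ; 7 left.
Only 7 left; Support takes them to reach 7.
Total = 20×19 + 15×10 + 9×7 + 10×10 = 693.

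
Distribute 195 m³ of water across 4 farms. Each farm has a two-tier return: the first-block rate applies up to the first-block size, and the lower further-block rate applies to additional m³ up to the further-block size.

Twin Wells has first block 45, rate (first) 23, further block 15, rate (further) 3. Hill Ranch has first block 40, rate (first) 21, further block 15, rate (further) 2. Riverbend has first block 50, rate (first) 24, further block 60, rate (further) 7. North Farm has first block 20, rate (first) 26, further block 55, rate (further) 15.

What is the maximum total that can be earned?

Rank every tier by rate: North Farm/first 26 > Riverbend/first 24 > Twin Wells/first 23 > Hill Ranch/first 21 > North Farm/second 15 > Riverbend/second 7 > Twin Wells/second 3 > Hill Ranch/second 2.
Fill North Farm first block (20 at 26) → 175 left.
Riverbend first at 24: fill all 50 → 125 left.
Twin Wells first at 23: fill all 45 → 80 left.
Hill Ranch first at 21: fill all 40 → 40 left.
40 remain; put them into North Farm second at 15.
Total = 26×20 + 24×50 + 23×45 + 21×40 + 15×40 = 4195.

4195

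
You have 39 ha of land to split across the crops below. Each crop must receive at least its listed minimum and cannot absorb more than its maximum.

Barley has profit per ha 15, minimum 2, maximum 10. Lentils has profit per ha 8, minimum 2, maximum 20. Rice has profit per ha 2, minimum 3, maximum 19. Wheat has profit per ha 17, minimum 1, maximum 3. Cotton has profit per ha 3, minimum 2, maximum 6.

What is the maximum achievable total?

376

Meeting every minimum uses 2+2+3+1+2 = 10 ha, leaving 29.
Highest profit per ha first: Wheat 17 > Barley 15 > Lentils 8 > Cotton 3 > Rice 2.
Give Wheat 2 more to hit its cap of 3 — 27 left.
Give Barley 8 more to hit its cap of 10 — 19 left.
Give Lentils 18 more to hit its cap of 20 — 1 left.
Only 1 left; Cotton takes them to reach 3.
Total = 15×10 + 8×20 + 2×3 + 17×3 + 3×3 = 376.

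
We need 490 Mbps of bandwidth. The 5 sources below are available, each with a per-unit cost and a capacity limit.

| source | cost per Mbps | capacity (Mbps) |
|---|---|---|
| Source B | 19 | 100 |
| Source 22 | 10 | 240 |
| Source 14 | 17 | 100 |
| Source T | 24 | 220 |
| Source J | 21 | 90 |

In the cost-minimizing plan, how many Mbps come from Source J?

50

Use sources in increasing cost order.
Take 240 from Source 22 at 10 ; need 250 more.
Source 14 (17): use full 100 ; 150 Mbps to go.
Source B (19): use full 100 ; 50 Mbps to go.
Source J at 21: take 50 of its 90 ; requirement met.
Source T: unused.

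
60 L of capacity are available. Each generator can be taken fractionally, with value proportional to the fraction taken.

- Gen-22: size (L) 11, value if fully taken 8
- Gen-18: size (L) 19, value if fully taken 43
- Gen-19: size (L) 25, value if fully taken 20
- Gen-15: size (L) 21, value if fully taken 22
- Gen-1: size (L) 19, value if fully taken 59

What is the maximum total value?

124.8

Best value per unit of size first: Gen-1 59/19≈3.11, Gen-18 43/19≈2.26, Gen-15 22/21≈1.05, Gen-19 20/25≈0.8, Gen-22 8/11≈0.727.
Gen-1: take in full, 19 L for value 59 ; 41 left.
Take all of Gen-18 (19 L, value 43) ; 22 L left.
Gen-15: take in full, 21 L for value 22 ; 1 left.
Fill the last 1 L with part of Gen-19: 1/25 of it earns 0.8.
Total value = 124.8.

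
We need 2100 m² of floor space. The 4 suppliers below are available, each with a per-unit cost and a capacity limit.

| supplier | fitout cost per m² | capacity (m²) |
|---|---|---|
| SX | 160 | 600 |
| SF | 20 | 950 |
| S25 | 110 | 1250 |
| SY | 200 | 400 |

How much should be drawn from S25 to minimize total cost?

1150

Use suppliers in increasing cost order.
SF (20): use full 950 → 1150 m² to go.
S25 at 110: take 1150 of its 1250 → requirement met.
SX, SY: unused.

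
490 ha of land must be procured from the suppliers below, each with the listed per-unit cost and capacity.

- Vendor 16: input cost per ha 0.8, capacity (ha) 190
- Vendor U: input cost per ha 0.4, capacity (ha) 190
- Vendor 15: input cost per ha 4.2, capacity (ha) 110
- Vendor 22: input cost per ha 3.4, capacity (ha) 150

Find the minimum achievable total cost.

Cheapest first:
Vendor U (0.4): use full 190 ; 300 ha to go.
Take 190 from Vendor 16 at 0.8 ; need 110 more.
Vendor 22 at 3.4: take 110 of its 150 ; requirement met.
Vendor 15: unused.
Cost = 190×0.4 + 190×0.8 + 110×3.4 = 602.

602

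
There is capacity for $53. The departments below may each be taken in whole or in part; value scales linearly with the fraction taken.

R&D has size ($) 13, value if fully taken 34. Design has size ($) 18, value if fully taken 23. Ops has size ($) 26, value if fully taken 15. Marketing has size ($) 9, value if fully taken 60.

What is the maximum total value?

Rank by value-to-size ratio: Marketing 60/9≈6.67, R&D 34/13≈2.62, Design 23/18≈1.28, Ops 15/26≈0.577.
All 9 $ of Marketing fit (value 60) → 44 remain.
R&D: take in full, 13 $ for value 34 → 31 left.
Take all of Design (18 $, value 23) → 13 $ left.
Only 13 $ remain; take 13/26 of Ops for value 15×13/26 = 7.5.
Total value = 124.5.

124.5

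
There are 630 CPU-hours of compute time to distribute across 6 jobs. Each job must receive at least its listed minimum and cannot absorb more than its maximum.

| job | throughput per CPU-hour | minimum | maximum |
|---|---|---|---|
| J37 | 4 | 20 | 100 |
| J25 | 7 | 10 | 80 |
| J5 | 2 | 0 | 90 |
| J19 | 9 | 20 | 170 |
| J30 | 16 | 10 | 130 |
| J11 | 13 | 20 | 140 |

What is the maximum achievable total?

6410

Meeting every minimum uses 20+10+0+20+10+20 = 80 CPU-hours, leaving 550.
Rank by throughput per CPU-hour: J30 16 > J11 13 > J19 9 > J25 7 > J37 4 > J5 2.
J30 takes 120 more to reach its cap of 130 → 430 left.
J11: +120 to 140 (cap) → 310 left.
J19 takes 150 more to reach its cap of 170 → 160 left.
J25 takes 70 more to reach its cap of 80 → 90 left.
J37 takes 80 more to reach its cap of 100 → 10 left.
J5 has room for 90 more but only 10 remain, so it gets 10.
Total = 4×100 + 7×80 + 2×10 + 9×170 + 16×130 + 13×140 = 6410.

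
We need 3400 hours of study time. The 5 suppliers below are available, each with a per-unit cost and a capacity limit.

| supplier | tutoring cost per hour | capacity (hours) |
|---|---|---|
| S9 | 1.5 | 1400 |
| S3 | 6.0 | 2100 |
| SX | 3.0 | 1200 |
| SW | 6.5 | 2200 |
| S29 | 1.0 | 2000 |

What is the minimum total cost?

Fill from the cheapest supplier first.
S29 at 1.0: take all 2000 hours — 1400 still needed.
S9 (1.5): use full 1400 — 0 hours to go.
SX, S3, SW: unused.
Cost = 2000×1.0 + 1400×1.5 = 4100.

4100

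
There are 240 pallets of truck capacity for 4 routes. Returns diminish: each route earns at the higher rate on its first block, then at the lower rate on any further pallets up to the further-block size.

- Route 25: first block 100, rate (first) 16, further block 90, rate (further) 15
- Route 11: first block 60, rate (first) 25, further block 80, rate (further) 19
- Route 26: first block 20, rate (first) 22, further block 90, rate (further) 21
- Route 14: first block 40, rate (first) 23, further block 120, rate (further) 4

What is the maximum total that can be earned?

5320

Treat each block as its own option and order by rate: Route 11/first 25 > Route 14/first 23 > Route 26/first 22 > Route 26/second 21 > Route 11/second 19 > Route 25/first 16 > Route 25/second 15 > Route 14/second 4.
Route 11 first at 25: fill all 60 — 180 left.
Route 14 first at 23: fill all 40 — 140 left.
Fill Route 26 first block (20 at 22) — 120 left.
Fill Route 26 second block (90 at 21) — 30 left.
Route 11/second: +30 of 80 at 19; pool empty.
Total = 25×60 + 23×40 + 22×20 + 21×90 + 19×30 = 5320.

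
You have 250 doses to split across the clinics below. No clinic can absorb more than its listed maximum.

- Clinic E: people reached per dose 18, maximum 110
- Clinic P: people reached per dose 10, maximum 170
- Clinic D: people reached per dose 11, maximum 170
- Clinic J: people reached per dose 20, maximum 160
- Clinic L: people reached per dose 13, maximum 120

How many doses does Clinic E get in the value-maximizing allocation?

Highest people reached per dose first: Clinic J 20 > Clinic E 18 > Clinic L 13 > Clinic D 11 > Clinic P 10.
Clinic J: +160 to 160 (cap) → 90 left.
Clinic E has room for 110 but only 90 remain, so it gets 90.

90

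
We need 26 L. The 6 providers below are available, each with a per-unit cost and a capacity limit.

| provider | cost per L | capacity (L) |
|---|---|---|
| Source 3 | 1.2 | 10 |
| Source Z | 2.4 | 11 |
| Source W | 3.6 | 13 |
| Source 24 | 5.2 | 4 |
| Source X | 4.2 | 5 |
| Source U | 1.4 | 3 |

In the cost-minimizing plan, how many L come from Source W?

Use providers in increasing cost order.
Take 10 from Source 3 at 1.2 — need 16 more.
Source U (1.4): use full 3 — 13 L to go.
Source Z at 2.4: take all 11 L — 2 still needed.
Source W (3.6): take the remaining 2 — done.
Source X, Source 24: unused.

2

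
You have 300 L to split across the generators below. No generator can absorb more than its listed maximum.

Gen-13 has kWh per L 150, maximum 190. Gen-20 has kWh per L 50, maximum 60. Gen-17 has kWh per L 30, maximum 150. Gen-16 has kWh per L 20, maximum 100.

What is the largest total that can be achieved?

33000

Order the generators by kWh per L: Gen-13 150 > Gen-20 50 > Gen-17 30 > Gen-16 20.
Give Gen-13 190 to hit its cap of 190 ; 110 left.
Gen-20: +60 to 60 (cap) ; 50 left.
Gen-17 has room for 150 but only 50 remain, so it gets 50.
Total = 150×190 + 50×60 + 30×50 = 33000.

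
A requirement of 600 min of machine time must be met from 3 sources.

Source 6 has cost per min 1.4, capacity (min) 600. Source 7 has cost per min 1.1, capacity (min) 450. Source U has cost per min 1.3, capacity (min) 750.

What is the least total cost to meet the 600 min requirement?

Cheapest first:
Source 7 (1.1): use full 450 ; 150 min to go.
Take 150 from Source U at 1.3 to finish.
Source 6: unused.
Cost = 450×1.1 + 150×1.3 = 690.

690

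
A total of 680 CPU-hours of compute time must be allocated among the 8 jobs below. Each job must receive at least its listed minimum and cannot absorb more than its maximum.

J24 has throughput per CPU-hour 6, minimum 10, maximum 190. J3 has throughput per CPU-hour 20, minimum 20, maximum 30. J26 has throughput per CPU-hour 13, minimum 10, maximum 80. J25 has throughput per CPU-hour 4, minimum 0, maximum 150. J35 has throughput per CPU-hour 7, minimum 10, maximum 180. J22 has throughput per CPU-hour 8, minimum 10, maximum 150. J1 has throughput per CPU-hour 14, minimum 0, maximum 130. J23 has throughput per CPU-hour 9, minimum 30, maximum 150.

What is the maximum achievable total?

6980

Meeting every minimum uses 10+20+10+0+10+10+0+30 = 90 CPU-hours, leaving 590.
Order the jobs by throughput per CPU-hour: J3 20 > J1 14 > J26 13 > J23 9 > J22 8 > J35 7 > J24 6 > J25 4.
Give J3 10 more to hit its cap of 30 — 580 left.
J1 takes 130 more to reach its cap of 130 — 450 left.
Give J26 70 more to hit its cap of 80 — 380 left.
J23 takes 120 more to reach its cap of 150 — 260 left.
J22 takes 140 more to reach its cap of 150 — 120 left.
J35: +120 (room for 170) → 130. Pool exhausted.
Total = 6×10 + 20×30 + 13×80 + 7×130 + 8×150 + 14×130 + 9×150 = 6980.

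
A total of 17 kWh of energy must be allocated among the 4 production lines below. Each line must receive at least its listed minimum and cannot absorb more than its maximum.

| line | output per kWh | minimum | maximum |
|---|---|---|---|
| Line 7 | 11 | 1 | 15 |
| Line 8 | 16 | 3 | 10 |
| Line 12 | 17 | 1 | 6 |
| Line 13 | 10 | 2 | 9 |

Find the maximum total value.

Meeting every minimum uses 1+3+1+2 = 7 kWh, leaving 10.
Highest output per kWh first: Line 12 17 > Line 8 16 > Line 7 11 > Line 13 10.
Line 12: +5 to 6 (cap) ; 5 left.
Only 5 left; Line 8 takes them to reach 8.
Total = 11×1 + 16×8 + 17×6 + 10×2 = 261.

261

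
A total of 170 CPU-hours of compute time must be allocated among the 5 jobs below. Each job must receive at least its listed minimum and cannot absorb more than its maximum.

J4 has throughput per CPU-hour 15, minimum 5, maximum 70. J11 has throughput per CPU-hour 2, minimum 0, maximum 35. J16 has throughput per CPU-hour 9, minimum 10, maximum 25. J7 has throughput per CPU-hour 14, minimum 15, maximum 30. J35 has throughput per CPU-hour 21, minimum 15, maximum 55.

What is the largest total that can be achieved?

Meeting every minimum uses 5+0+10+15+15 = 45 CPU-hours, leaving 125.
Order the jobs by throughput per CPU-hour: J35 21 > J4 15 > J7 14 > J16 9 > J11 2.
J35: +40 to 55 (cap) → 85 left.
Give J4 65 more to hit its cap of 70 → 20 left.
J7 takes 15 more to reach its cap of 30 → 5 left.
J16: +5 (room for 15) → 15. Pool exhausted.
Total = 15×70 + 9×15 + 14×30 + 21×55 = 2760.

2760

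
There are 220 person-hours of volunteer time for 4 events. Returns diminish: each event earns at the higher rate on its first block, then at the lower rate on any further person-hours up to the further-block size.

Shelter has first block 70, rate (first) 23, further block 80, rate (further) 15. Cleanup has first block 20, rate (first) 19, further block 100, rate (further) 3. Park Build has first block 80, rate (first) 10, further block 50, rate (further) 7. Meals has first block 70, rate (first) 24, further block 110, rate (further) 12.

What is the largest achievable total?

Rank every tier by rate: Meals/T1 24 > Shelter/T1 23 > Cleanup/T1 19 > Shelter/T2 15 > Meals/T2 12 > Park Build/T1 10 > Park Build/T2 7 > Cleanup/T2 3.
Meals T1 at 24: fill all 70 ; 150 left.
Shelter/T1 (23): +70 ; 80 left.
Fill Cleanup T1 block (20 at 19) ; 60 left.
60 remain; put them into Shelter T2 at 15.
Total = 24×70 + 23×70 + 19×20 + 15×60 = 4570.

4570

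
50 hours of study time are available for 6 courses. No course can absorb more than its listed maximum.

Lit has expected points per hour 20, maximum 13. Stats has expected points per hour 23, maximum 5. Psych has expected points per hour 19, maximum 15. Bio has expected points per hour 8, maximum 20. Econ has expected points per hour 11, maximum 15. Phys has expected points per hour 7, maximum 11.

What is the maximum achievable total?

841

Highest expected points per hour first: Stats 23 > Lit 20 > Psych 19 > Econ 11 > Bio 8 > Phys 7.
Stats: +5 to 5 (cap) ; 45 left.
Give Lit 13 to hit its cap of 13 ; 32 left.
Psych: +15 to 15 (cap) ; 17 left.
Econ takes 15 to reach its cap of 15 ; 2 left.
Bio has room for 20 but only 2 remain, so it gets 2.
Total = 20×13 + 23×5 + 19×15 + 8×2 + 11×15 = 841.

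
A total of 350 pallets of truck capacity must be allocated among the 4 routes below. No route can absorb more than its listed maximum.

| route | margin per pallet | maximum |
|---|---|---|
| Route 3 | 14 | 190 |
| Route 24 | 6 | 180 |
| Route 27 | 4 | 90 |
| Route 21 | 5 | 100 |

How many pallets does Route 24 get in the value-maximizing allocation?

Rank by margin per pallet: Route 3 14 > Route 24 6 > Route 21 5 > Route 27 4.
Route 3: +190 to 190 (cap) — 160 left.
Route 24 has room for 180 but only 160 remain, so it gets 160.

160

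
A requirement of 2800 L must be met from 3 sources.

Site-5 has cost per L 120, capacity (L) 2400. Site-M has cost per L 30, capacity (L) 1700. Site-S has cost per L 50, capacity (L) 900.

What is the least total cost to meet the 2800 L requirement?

Use sources in increasing cost order.
Site-M (30): use full 1700 ; 1100 L to go.
Take 900 from Site-S at 50 ; need 200 more.
Site-5 (120): take the remaining 200 ; done.
Cost = 1700×30 + 900×50 + 200×120 = 120000.

120000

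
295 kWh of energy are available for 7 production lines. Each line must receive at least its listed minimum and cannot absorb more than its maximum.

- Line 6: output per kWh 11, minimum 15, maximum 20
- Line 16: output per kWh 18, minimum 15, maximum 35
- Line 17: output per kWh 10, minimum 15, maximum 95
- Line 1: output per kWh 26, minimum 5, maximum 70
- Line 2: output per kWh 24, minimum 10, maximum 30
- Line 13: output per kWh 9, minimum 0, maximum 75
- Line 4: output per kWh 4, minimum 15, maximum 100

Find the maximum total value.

4670

Meeting every minimum uses 15+15+15+5+10+0+15 = 75 kWh, leaving 220.
Highest output per kWh first: Line 1 26 > Line 2 24 > Line 16 18 > Line 6 11 > Line 17 10 > Line 13 9 > Line 4 4.
Give Line 1 65 more to hit its cap of 70 — 155 left.
Line 2 takes 20 more to reach its cap of 30 — 135 left.
Line 16: +20 to 35 (cap) — 115 left.
Line 6 takes 5 more to reach its cap of 20 — 110 left.
Give Line 17 80 more to hit its cap of 95 — 30 left.
Line 13: +30 (room for 75) → 30. Pool exhausted.
Total = 11×20 + 18×35 + 10×95 + 26×70 + 24×30 + 9×30 + 4×15 = 4670.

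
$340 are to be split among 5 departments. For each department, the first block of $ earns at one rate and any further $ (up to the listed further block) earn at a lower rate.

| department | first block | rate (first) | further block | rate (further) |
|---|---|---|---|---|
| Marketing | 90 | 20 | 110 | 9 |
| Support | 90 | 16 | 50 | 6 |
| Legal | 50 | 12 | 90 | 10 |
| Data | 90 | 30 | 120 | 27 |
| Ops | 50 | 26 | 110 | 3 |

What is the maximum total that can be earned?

Rank every tier by rate: Data/tier1 30 > Data/tier2 27 > Ops/tier1 26 > Marketing/tier1 20 > Support/tier1 16 > Legal/tier1 12 > Legal/tier2 10 > Marketing/tier2 9 > Support/tier2 6 > Ops/tier2 3.
Data tier1 at 30: fill all 90 ; 250 left.
Data/tier2 (27): +120 ; 130 left.
Fill Ops tier1 block (50 at 26) ; 80 left.
Marketing tier1 at 20: only 80 left, fill 80.
Total = 30×90 + 27×120 + 26×50 + 20×80 = 8840.

8840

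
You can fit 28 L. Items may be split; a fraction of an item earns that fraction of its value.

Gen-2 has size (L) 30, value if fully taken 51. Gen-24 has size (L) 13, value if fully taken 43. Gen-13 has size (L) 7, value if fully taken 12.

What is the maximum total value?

Rank by value-to-size ratio: Gen-24 43/13≈3.31, Gen-13 12/7≈1.71, Gen-2 51/30≈1.7.
Take all of Gen-24 (13 L, value 43) ; 15 L left.
Gen-13: take in full, 7 L for value 12 ; 8 left.
8 L left: a 8/30 share of Gen-2 gives 51×8/30 = 13.6.
Total value = 68.6.

68.6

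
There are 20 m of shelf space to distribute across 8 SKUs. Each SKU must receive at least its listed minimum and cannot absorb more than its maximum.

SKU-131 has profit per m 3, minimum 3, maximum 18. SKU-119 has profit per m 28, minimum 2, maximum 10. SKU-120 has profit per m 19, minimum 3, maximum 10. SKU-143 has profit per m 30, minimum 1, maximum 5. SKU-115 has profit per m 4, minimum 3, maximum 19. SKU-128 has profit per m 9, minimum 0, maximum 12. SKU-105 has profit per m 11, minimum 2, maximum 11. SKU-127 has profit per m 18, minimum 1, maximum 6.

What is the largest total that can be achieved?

352

Meeting every minimum uses 3+2+3+1+3+0+2+1 = 15 m, leaving 5.
Order the SKUs by profit per m: SKU-143 30 > SKU-119 28 > SKU-120 19 > SKU-127 18 > SKU-105 11 > SKU-128 9 > SKU-115 4 > SKU-131 3.
Give SKU-143 4 more to hit its cap of 5 ; 1 left.
SKU-119 has room for 8 more but only 1 remain, so it gets 3.
Total = 3×3 + 28×3 + 19×3 + 30×5 + 4×3 + 11×2 + 18×1 = 352.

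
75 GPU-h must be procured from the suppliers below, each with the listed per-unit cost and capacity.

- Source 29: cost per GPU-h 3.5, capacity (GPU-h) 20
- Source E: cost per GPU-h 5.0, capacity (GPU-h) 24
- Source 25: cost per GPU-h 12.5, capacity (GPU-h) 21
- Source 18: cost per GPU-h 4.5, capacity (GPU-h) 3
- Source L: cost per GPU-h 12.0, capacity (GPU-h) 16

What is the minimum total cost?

Use suppliers in increasing cost order.
Take 20 from Source 29 at 3.5 ; need 55 more.
Take 3 from Source 18 at 4.5 ; need 52 more.
Take 24 from Source E at 5.0 ; need 28 more.
Source L (12.0): use full 16 ; 12 GPU-h to go.
Take 12 from Source 25 at 12.5 to finish.
Cost = 20×3.5 + 3×4.5 + 24×5.0 + 16×12.0 + 12×12.5 = 545.5.

545.5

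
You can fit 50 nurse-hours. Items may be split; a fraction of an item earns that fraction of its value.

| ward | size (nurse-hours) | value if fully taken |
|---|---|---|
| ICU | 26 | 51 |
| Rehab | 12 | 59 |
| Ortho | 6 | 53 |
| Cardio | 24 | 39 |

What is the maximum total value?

172.75

Sort by value density: Ortho 53/6≈8.83, Rehab 59/12≈4.92, ICU 51/26≈1.96, Cardio 39/24≈1.62.
Ortho: take in full, 6 nurse-hours for value 53 → 44 left.
All 12 nurse-hours of Rehab fit (value 59) → 32 remain.
All 26 nurse-hours of ICU fit (value 51) → 6 remain.
Only 6 nurse-hours remain; take 6/24 of Cardio for value 39×6/24 = 9.75.
Total value = 172.75.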